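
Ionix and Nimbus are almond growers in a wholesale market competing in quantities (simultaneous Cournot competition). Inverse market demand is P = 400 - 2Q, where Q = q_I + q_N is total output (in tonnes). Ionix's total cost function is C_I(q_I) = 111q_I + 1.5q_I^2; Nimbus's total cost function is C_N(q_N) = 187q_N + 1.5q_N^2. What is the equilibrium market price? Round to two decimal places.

Ionix's profit: π_I = (400 - 2Q)q_I - (111q_I + (3/2)q_I²). Setting ∂π_I/∂q_I = 0: 289 - 7q_I - 2(q_N) = 0.
Nimbus's profit: π_N = (400 - 2Q)q_N - (187q_N + (3/2)q_N²). Setting ∂π_N/∂q_N = 0: 213 - 7q_N - 2(q_I) = 0.
Best responses: q_I = (289 - 2q_N)/7, q_N = (213 - 2q_I)/7.
Substituting one into the other gives q_I = 1597/45 and q_N = 913/45.
Total output Q = 502/9, so price P = 400 - 2·(502/9) = 288.4444.

288.44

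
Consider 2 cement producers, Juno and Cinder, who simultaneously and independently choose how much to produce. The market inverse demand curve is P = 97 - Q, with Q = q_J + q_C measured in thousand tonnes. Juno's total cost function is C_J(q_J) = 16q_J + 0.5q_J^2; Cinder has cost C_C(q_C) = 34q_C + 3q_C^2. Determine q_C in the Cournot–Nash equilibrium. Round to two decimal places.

4.70

Juno's profit: π_J = (97 - Q)q_J - (16q_J + (1/2)q_J²). Setting ∂π_J/∂q_J = 0: 81 - 3q_J - (q_C) = 0.
Cinder's profit: π_C = (97 - Q)q_C - (34q_C + 3q_C²). Setting ∂π_C/∂q_C = 0: 63 - 8q_C - (q_J) = 0.
So q_J = (81 - q_C)/3 and q_C = (63 - q_J)/8.
Solving the pair: q_J = 585/23, q_C = 108/23.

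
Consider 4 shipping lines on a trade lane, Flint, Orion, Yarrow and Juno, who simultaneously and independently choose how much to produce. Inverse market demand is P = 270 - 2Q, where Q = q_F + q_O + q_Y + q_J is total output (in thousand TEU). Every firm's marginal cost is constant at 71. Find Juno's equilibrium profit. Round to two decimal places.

A representative firm's profit is π_i = q_i(270 - 2Q) - 71q_i.
First-order condition (treating rivals' output as given): 199 - 4q_i - 2·Σ_{j≠i} q_j = 0.
With identical firms every q_j equals q_i, so Σ_{j≠i} q_j = 3q_i and 199 = 10q_i, giving q_i = 199/10.
Price P = 270 - 2·(398/5) = 554/5.
Juno's profit: (554/5 - 71)·(199/10) = 792.0200.

792.02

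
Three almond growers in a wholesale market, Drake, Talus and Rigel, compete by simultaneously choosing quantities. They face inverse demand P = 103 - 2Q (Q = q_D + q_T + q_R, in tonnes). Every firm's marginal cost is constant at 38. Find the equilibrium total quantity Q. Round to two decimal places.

Each firm earns π_i = (103 - 2Q)q_i - 38q_i.
Setting ∂π_i/∂q_i = 0 with rivals' quantities fixed: 65 - 4q_i - 2·Σ_{j≠i} q_j = 0.
By symmetry each firm produces the same amount; substituting Σ_{j≠i} q_j = 2q_i yields q_i = 65/8.
Total output Q = 65/8 + 65/8 + 65/8 = 195/8.

24.38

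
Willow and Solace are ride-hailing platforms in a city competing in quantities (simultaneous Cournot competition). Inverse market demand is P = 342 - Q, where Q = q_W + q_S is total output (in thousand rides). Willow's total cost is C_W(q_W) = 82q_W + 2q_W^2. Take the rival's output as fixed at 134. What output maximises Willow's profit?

With the rival's output fixed at 134, Willow's profit is π_W = (342 - 134 - q_W)q_W - (82q_W + 2q_W²) = (208 - q_W)q_W - (82q_W + 2q_W²).
∂π_W/∂q_W = 126 - 6q_W = 0, so q_W = 21.

21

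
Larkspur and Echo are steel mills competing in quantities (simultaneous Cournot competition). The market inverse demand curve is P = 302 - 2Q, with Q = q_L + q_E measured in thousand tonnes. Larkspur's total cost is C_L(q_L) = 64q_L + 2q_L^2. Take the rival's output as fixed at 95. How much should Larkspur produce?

6

With the rival's output fixed at 95, Larkspur's profit is π_L = (302 - 2·95 - 2q_L)q_L - (64q_L + 2q_L²) = (112 - 2q_L)q_L - (64q_L + 2q_L²).
∂π_L/∂q_L = 48 - 8q_L = 0, so q_L = 6.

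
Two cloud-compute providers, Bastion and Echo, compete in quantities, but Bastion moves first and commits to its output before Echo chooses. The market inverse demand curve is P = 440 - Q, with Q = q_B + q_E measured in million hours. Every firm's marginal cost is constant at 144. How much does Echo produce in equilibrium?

Solve by backward induction. Given q_B, the follower Echo maximises π_E = (440 - q_B - q_E)q_E - 144q_E.
Setting the follower's marginal profit to zero, 296 - q_B - 2q_E = 0, i.e. q_E = (296 - q_B)/2.
Bastion substitutes q_E(q_B) into its own profit: π_B = q_B(440 - q_B - (296 - q_B)/2) - 144q_B = (292 - (1/2)q_B)q_B - 144q_B.
Leader FOC: 148 - q_B = 0, so q_B = 148.
Then q_E = (296 - 148)/2 = 74.

74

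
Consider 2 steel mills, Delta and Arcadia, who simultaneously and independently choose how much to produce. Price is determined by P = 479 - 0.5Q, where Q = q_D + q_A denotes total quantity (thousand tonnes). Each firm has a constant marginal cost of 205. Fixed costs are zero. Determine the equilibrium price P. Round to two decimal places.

296.33

A representative firm's profit is π_i = q_i(479 - 0.5Q) - 205q_i.
First-order condition (treating rivals' output as given): 274 - q_i - (1/2)q_j = 0.
With identical firms every q_j equals q_i, so q_j = q_i and 274 = (3/2)q_i, giving q_i = 548/3.
Total output Q = 1096/3, so price P = 479 - (1/2)·(1096/3) = 889/3.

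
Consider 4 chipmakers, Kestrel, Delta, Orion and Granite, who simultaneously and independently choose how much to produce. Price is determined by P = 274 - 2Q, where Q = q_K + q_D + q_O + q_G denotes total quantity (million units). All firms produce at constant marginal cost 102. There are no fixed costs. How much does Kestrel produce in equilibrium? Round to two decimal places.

17.20

Each firm earns π_i = (274 - 2Q)q_i - 102q_i.
Setting ∂π_i/∂q_i = 0 with rivals' quantities fixed: 172 - 4q_i - 2·Σ_{j≠i} q_j = 0.
With identical firms every q_j equals q_i, so Σ_{j≠i} q_j = 3q_i and 172 = 10q_i, giving q_i = 86/5.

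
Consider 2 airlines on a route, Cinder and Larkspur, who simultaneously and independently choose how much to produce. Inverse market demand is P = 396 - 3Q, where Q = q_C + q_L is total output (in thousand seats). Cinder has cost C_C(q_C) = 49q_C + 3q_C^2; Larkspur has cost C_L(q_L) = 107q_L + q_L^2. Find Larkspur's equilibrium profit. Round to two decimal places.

3112.87

Cinder's profit: π_C = (396 - 3Q)q_C - (49q_C + 3q_C²). Setting ∂π_C/∂q_C = 0: 347 - 12q_C - 3(q_L) = 0.
Larkspur's profit: π_L = (396 - 3Q)q_L - (107q_L + q_L²). Setting ∂π_L/∂q_L = 0: 289 - 8q_L - 3(q_C) = 0.
Best responses: q_C = (347 - 3q_L)/12, q_L = (289 - 3q_C)/8.
Substituting one into the other gives q_C = 1909/87 and q_L = 809/29.
Price P = 396 - 3·49.8391 = 246.4828.
Larkspur's profit: 246.4828·(809/29) - 107·(809/29) - (809/29)² = 3112.8704.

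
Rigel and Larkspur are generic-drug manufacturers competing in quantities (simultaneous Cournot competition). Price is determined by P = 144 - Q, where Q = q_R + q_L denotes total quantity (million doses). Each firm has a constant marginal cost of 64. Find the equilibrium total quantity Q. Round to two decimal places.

53.33

Each firm earns π_i = (144 - Q)q_i - 64q_i.
First-order condition (treating rivals' output as given): 80 - 2q_i - q_j = 0.
With identical firms every q_j equals q_i, so q_j = q_i and 80 = 3q_i, giving q_i = 80/3.
Total output Q = 80/3 + 80/3 = 160/3.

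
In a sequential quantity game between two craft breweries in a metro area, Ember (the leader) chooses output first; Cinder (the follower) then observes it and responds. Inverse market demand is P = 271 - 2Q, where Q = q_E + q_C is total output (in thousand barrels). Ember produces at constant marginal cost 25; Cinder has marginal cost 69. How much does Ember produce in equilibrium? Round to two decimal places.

The follower Cinder best-responds to any q_E: π_C = (271 - 2Q)q_C - 69q_C.
∂π_C/∂q_C = 202 - 2q_E - 4q_C = 0 gives the reaction function q_C = (202 - 2q_E)/4.
The leader anticipates this reaction. Substituting into P = 271 - 2Q gives P = 170 - q_E, so π_E = (170 - q_E)q_E - 25q_E.
Leader FOC: 145 - 2q_E = 0, so q_E = 145/2.
Then q_C = (202 - 2·(145/2))/4 = 57/4.

72.50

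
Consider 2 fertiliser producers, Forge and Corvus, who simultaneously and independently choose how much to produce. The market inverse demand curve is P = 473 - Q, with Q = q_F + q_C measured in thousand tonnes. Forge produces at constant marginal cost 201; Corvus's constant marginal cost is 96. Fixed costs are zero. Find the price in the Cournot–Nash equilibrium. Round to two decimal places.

256.67

Forge's profit: π_F = (473 - Q)q_F - (201q_F). Setting ∂π_F/∂q_F = 0: 272 - 2q_F - (q_C) = 0.
Corvus's profit: π_C = (473 - Q)q_C - (96q_C). Setting ∂π_C/∂q_C = 0: 377 - 2q_C - (q_F) = 0.
So q_F = (272 - q_C)/2 and q_C = (377 - q_F)/2.
Solving the pair: q_F = 167/3, q_C = 482/3.
Total output Q = 649/3, so price P = 473 - 649/3 = 770/3.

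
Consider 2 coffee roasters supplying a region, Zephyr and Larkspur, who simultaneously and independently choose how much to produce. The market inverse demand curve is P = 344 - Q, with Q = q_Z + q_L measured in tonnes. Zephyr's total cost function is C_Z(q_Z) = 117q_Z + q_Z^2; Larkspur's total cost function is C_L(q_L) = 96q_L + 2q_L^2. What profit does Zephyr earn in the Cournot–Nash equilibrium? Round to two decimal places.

4691.86

Zephyr's profit: π_Z = (344 - Q)q_Z - (117q_Z + q_Z²). Setting ∂π_Z/∂q_Z = 0: 227 - 4q_Z - (q_L) = 0.
Larkspur's first-order condition: 248 - 6q_L - (q_Z) = 0.
Best responses: q_Z = (227 - q_L)/4, q_L = (248 - q_Z)/6.
Solving the pair: q_Z = 1114/23, q_L = 765/23.
Price P = 344 - 1879/23 = 262.3043.
Zephyr's profit: 262.3043·(1114/23) - 117·(1114/23) - (1114/23)² = 4691.8563.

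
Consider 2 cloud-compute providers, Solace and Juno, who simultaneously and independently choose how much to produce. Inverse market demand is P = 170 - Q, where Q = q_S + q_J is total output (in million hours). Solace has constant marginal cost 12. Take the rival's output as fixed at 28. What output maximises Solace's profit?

65

With the rival's output fixed at 28, Solace's profit is π_S = (170 - 28 - q_S)q_S - (12q_S) = (142 - q_S)q_S - (12q_S).
∂π_S/∂q_S = 130 - 2q_S = 0, so q_S = 65.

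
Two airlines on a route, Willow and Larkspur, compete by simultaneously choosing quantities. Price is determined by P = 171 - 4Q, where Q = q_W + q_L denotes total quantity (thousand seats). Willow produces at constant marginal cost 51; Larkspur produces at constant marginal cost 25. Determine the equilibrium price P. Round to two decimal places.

82.33

Willow's profit: π_W = (171 - 4Q)q_W - (51q_W). Setting ∂π_W/∂q_W = 0: 120 - 8q_W - 4(q_L) = 0.
Larkspur's profit: π_L = (171 - 4Q)q_L - (25q_L). Setting ∂π_L/∂q_L = 0: 146 - 8q_L - 4(q_W) = 0.
So q_W = (120 - 4q_L)/8 and q_L = (146 - 4q_W)/8.
Substituting one into the other gives q_W = 47/6 and q_L = 43/3.
Total output Q = 133/6, so price P = 171 - 4·(133/6) = 247/3.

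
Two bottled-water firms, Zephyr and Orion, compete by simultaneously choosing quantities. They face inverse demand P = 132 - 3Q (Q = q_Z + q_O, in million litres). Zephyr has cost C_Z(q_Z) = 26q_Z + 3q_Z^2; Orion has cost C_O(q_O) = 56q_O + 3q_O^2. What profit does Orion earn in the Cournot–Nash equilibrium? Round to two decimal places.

Zephyr's profit: π_Z = (132 - 3Q)q_Z - (26q_Z + 3q_Z²). Setting ∂π_Z/∂q_Z = 0: 106 - 12q_Z - 3(q_O) = 0.
Orion's profit: π_O = (132 - 3Q)q_O - (56q_O + 3q_O²). Setting ∂π_O/∂q_O = 0: 76 - 12q_O - 3(q_Z) = 0.
Best responses: q_Z = (106 - 3q_O)/12, q_O = (76 - 3q_Z)/12.
Solving the pair: q_Z = 116/15, q_O = 22/5.
Price P = 132 - 3·(182/15) = 478/5.
Orion's profit: (478/5)·(22/5) - 56·(22/5) - 3(22/5)² = 116.1600.

116.16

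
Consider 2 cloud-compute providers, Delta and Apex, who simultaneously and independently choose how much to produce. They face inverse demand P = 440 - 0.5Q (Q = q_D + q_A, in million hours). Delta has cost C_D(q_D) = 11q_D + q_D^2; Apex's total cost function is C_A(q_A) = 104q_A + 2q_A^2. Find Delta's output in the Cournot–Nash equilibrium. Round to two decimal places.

134.03

Delta's profit: π_D = (440 - 0.5Q)q_D - (11q_D + q_D²). Setting ∂π_D/∂q_D = 0: 429 - 3q_D - (1/2)(q_A) = 0.
Apex's first-order condition: 336 - 5q_A - (1/2)(q_D) = 0.
Best responses: q_D = (429 - (1/2)q_A)/3, q_A = (336 - (1/2)q_D)/5.
Substituting one into the other gives q_D = 134.0339 and q_A = 53.7966.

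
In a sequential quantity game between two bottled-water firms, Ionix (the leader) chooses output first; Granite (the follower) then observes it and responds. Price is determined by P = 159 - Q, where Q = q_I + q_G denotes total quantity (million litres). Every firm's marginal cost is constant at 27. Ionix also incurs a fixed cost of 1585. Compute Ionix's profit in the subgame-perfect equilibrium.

593

Solve by backward induction. Given q_I, the follower Granite maximises π_G = (159 - q_I - q_G)q_G - 27q_G.
Setting the follower's marginal profit to zero, 132 - q_I - 2q_G = 0, i.e. q_G = (132 - q_I)/2.
The leader anticipates this reaction. Substituting into P = 159 - Q gives P = 93 - (1/2)q_I, so π_I = (93 - (1/2)q_I)q_I - 27q_I.
The leader's first-order condition 66 - q_I = 0 yields q_I = 66.
Then q_G = (132 - 66)/2 = 33.
Price P = 159 - 99 = 60.
Ionix's profit: (60 - 27)·66 - 1585 = 593.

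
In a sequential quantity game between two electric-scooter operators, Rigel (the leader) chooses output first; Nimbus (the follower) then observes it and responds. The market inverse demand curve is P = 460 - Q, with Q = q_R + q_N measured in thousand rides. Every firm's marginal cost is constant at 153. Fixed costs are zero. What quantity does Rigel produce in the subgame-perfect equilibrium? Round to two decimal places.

153.50

Solve by backward induction. Given q_R, the follower Nimbus maximises π_N = (460 - q_R - q_N)q_N - 153q_N.
∂π_N/∂q_N = 307 - q_R - 2q_N = 0 gives the reaction function q_N = (307 - q_R)/2.
The leader anticipates this reaction. Substituting into P = 460 - Q gives P = 613/2 - (1/2)q_R, so π_R = (613/2 - (1/2)q_R)q_R - 153q_R.
Maximising: ∂π_R/∂q_R = 307/2 - q_R = 0, giving q_R = 307/2.
Then q_N = (307 - 307/2)/2 = 307/4.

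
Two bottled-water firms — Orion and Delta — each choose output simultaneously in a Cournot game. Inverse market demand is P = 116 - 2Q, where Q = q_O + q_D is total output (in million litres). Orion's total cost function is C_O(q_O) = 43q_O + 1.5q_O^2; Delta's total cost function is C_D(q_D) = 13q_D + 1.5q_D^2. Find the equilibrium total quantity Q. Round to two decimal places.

Orion's profit: π_O = (116 - 2Q)q_O - (43q_O + (3/2)q_O²). Setting ∂π_O/∂q_O = 0: 73 - 7q_O - 2(q_D) = 0.
Delta's profit: π_D = (116 - 2Q)q_D - (13q_D + (3/2)q_D²). Setting ∂π_D/∂q_D = 0: 103 - 7q_D - 2(q_O) = 0.
So q_O = (73 - 2q_D)/7 and q_D = (103 - 2q_O)/7.
Substituting one into the other gives q_O = 61/9 and q_D = 115/9.
Total output Q = 61/9 + 115/9 = 176/9.

19.56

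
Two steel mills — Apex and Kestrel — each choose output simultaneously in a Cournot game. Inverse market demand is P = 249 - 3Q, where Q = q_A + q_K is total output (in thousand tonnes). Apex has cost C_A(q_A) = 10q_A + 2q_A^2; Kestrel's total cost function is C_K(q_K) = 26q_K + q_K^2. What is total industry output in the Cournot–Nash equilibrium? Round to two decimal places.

38.82

Apex's profit: π_A = (249 - 3Q)q_A - (10q_A + 2q_A²). Setting ∂π_A/∂q_A = 0: 239 - 10q_A - 3(q_K) = 0.
Kestrel's profit: π_K = (249 - 3Q)q_K - (26q_K + q_K²). Setting ∂π_K/∂q_K = 0: 223 - 8q_K - 3(q_A) = 0.
Best responses: q_A = (239 - 3q_K)/10, q_K = (223 - 3q_A)/8.
Substituting one into the other gives q_A = 1243/71 and q_K = 1513/71.
Total output Q = 1243/71 + 1513/71 = 38.8169.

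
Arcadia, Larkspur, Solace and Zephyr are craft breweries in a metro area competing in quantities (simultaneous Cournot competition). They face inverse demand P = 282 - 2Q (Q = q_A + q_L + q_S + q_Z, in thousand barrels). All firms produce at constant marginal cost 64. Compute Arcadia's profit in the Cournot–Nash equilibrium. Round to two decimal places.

950.48

Each firm earns π_i = (282 - 2Q)q_i - 64q_i.
Setting ∂π_i/∂q_i = 0 with rivals' quantities fixed: 218 - 4q_i - 2·Σ_{j≠i} q_j = 0.
With identical firms every q_j equals q_i, so Σ_{j≠i} q_j = 3q_i and 218 = 10q_i, giving q_i = 109/5.
Price P = 282 - 2·(436/5) = 538/5.
Arcadia's profit: (538/5 - 64)·(109/5) = 950.4800.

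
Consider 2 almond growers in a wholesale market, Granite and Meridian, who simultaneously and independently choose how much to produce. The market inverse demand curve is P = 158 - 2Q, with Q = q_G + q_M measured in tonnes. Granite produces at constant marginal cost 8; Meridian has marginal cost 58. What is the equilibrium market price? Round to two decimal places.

Granite's profit: π_G = (158 - 2Q)q_G - (8q_G). Setting ∂π_G/∂q_G = 0: 150 - 4q_G - 2(q_M) = 0.
Meridian's profit: π_M = (158 - 2Q)q_M - (58q_M). Setting ∂π_M/∂q_M = 0: 100 - 4q_M - 2(q_G) = 0.
Best responses: q_G = (150 - 2q_M)/4, q_M = (100 - 2q_G)/4.
Solving the pair: q_G = 100/3, q_M = 25/3.
Total output Q = 125/3, so price P = 158 - 2·(125/3) = 224/3.

74.67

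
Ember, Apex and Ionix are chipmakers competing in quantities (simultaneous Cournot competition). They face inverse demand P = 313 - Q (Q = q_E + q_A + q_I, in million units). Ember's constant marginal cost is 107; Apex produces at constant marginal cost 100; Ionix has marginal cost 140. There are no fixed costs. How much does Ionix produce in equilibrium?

25

Ember's profit: π_E = (313 - Q)q_E - (107q_E). Setting ∂π_E/∂q_E = 0: 206 - 2q_E - (q_A + q_I) = 0.
Apex's profit: π_A = (313 - Q)q_A - (100q_A). Setting ∂π_A/∂q_A = 0: 213 - 2q_A - (q_E + q_I) = 0.
Ionix's profit: π_I = (313 - Q)q_I - (140q_I). Setting ∂π_I/∂q_I = 0: 173 - 2q_I - (q_E + q_A) = 0.
Summing all 3 equations gives 592 − 4Q = 0, hence Q = 148.
Back-substituting: q_E = (206 − 148) = 58, q_A = (213 − 148) = 65, q_I = (173 − 148) = 25.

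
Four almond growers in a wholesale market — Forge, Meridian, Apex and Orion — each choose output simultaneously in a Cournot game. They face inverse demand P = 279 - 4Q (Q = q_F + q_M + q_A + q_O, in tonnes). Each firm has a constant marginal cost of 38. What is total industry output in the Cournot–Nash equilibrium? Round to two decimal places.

A representative firm's profit is π_i = q_i(279 - 4Q) - 38q_i.
Setting ∂π_i/∂q_i = 0 with rivals' quantities fixed: 241 - 8q_i - 4·Σ_{j≠i} q_j = 0.
By symmetry each firm produces the same amount; substituting Σ_{j≠i} q_j = 3q_i yields q_i = 241/20.
Total output Q = 241/20 + 241/20 + 241/20 + 241/20 = 241/5.

48.20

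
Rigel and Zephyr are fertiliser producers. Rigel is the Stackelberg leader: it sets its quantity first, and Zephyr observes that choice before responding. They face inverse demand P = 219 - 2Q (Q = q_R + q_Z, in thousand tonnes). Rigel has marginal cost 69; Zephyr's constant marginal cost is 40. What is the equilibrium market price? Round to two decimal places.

99.25

The follower Zephyr best-responds to any q_R: π_Z = (219 - 2Q)q_Z - 40q_Z.
∂π_Z/∂q_Z = 179 - 2q_R - 4q_Z = 0 gives the reaction function q_Z = (179 - 2q_R)/4.
The leader anticipates this reaction. Substituting into P = 219 - 2Q gives P = 259/2 - q_R, so π_R = (259/2 - q_R)q_R - 69q_R.
Leader FOC: 121/2 - 2q_R = 0, so q_R = 121/4.
Then q_Z = (179 - 2·(121/4))/4 = 237/8.
Total output Q = 479/8, so price P = 219 - 2·(479/8) = 397/4.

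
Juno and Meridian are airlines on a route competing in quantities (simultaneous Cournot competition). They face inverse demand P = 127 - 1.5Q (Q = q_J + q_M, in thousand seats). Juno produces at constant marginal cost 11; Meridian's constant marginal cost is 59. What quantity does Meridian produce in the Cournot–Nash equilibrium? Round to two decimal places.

4.44

Juno's profit: π_J = (127 - 1.5Q)q_J - (11q_J). Setting ∂π_J/∂q_J = 0: 116 - 3q_J - (3/2)(q_M) = 0.
Meridian's first-order condition: 68 - 3q_M - (3/2)(q_J) = 0.
So q_J = (116 - (3/2)q_M)/3 and q_M = (68 - (3/2)q_J)/3.
Solving the pair: q_J = 328/9, q_M = 40/9.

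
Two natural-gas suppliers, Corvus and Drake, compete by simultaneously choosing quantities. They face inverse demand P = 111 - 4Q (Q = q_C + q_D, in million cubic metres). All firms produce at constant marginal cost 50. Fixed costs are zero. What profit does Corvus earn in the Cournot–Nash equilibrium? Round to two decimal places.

103.36

Each firm earns π_i = (111 - 4Q)q_i - 50q_i.
Setting ∂π_i/∂q_i = 0 with rivals' quantities fixed: 61 - 8q_i - 4q_j = 0.
With identical firms every q_j equals q_i, so q_j = q_i and 61 = 12q_i, giving q_i = 61/12.
Price P = 111 - 4·(61/6) = 211/3.
Corvus's profit: (211/3 - 50)·(61/12) = 103.3611.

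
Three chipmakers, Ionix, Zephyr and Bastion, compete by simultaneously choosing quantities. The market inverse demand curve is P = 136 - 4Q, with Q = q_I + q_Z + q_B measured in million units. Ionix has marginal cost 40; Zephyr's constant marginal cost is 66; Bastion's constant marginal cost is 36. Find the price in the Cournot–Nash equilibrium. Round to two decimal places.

69.50

Ionix's profit: π_I = (136 - 4Q)q_I - (40q_I). Setting ∂π_I/∂q_I = 0: 96 - 8q_I - 4(q_Z + q_B) = 0.
Zephyr's first-order condition: 70 - 8q_Z - 4(q_I + q_B) = 0.
Bastion's first-order condition: 100 - 8q_B - 4(q_I + q_Z) = 0.
Adding the 3 conditions: 266 − 8Q − 8Q = 0, i.e. Q = 133/8.
Back-substituting: q_I = (96 − 133/2)/4 = 59/8, q_Z = (70 − 133/2)/4 = 7/8, q_B = (100 − 133/2)/4 = 67/8.
Total output Q = 133/8, so price P = 136 - 4·(133/8) = 139/2.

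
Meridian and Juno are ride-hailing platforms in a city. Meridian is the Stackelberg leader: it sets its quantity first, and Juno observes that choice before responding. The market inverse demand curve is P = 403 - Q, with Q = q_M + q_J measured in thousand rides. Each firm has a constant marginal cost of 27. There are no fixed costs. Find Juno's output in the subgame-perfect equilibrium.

94

Solve by backward induction. Given q_M, the follower Juno maximises π_J = (403 - q_M - q_J)q_J - 27q_J.
∂π_J/∂q_J = 376 - q_M - 2q_J = 0 gives the reaction function q_J = (376 - q_M)/2.
The leader anticipates this reaction. Substituting into P = 403 - Q gives P = 215 - (1/2)q_M, so π_M = (215 - (1/2)q_M)q_M - 27q_M.
Maximising: ∂π_M/∂q_M = 188 - q_M = 0, giving q_M = 188.
Then q_J = (376 - 188)/2 = 94.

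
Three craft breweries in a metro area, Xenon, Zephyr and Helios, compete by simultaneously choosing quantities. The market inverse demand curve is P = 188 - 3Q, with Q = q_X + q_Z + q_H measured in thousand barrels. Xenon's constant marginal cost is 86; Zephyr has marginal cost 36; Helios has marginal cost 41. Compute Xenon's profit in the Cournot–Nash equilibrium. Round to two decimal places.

Xenon's profit: π_X = (188 - 3Q)q_X - (86q_X). Setting ∂π_X/∂q_X = 0: 102 - 6q_X - 3(q_Z + q_H) = 0.
Zephyr's profit: π_Z = (188 - 3Q)q_Z - (36q_Z). Setting ∂π_Z/∂q_Z = 0: 152 - 6q_Z - 3(q_X + q_H) = 0.
Helios's profit: π_H = (188 - 3Q)q_H - (41q_H). Setting ∂π_H/∂q_H = 0: 147 - 6q_H - 3(q_X + q_Z) = 0.
Summing all 3 equations gives 401 − 12Q = 0, hence Q = 401/12.
Back-substituting: q_X = (102 − 401/4)/3 = 7/12, q_Z = (152 − 401/4)/3 = 69/4, q_H = (147 − 401/4)/3 = 187/12.
Price P = 188 - 3·(401/12) = 351/4.
Xenon's profit: (351/4 - 86)·(7/12) = 49/48.

1.02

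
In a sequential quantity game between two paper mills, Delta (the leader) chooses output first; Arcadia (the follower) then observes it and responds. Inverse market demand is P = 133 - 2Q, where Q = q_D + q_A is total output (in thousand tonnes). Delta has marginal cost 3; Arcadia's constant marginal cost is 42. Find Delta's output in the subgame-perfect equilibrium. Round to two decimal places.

The follower Arcadia best-responds to any q_D: π_A = (133 - 2Q)q_A - 42q_A.
Follower FOC: 91 - 2q_D - 4q_A = 0, so q_A(q_D) = (91 - 2q_D)/4.
Delta substitutes q_A(q_D) into its own profit: π_D = q_D(133 - 2q_D - (91 - 2q_D)/2) - 3q_D = (175/2 - q_D)q_D - 3q_D.
Maximising: ∂π_D/∂q_D = 169/2 - 2q_D = 0, giving q_D = 169/4.
Then q_A = (91 - 2·(169/4))/4 = 13/8.

42.25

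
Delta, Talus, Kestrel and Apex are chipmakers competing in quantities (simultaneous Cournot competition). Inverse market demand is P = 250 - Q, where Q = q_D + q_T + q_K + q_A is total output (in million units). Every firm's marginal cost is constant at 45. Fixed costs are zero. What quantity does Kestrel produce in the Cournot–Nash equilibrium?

41

Each firm earns π_i = (250 - Q)q_i - 45q_i.
First-order condition (treating rivals' output as given): 205 - 2q_i - Σ_{j≠i} q_j = 0.
By symmetry each firm produces the same amount; substituting Σ_{j≠i} q_j = 3q_i yields q_i = 205/5 = 41.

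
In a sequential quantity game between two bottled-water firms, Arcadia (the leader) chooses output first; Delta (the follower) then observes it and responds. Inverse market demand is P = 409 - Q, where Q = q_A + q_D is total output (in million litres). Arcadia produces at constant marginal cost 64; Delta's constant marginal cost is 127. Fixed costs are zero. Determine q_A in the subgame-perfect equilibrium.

204

The follower Delta best-responds to any q_A: π_D = (409 - Q)q_D - 127q_D.
Setting the follower's marginal profit to zero, 282 - q_A - 2q_D = 0, i.e. q_D = (282 - q_A)/2.
Arcadia substitutes q_D(q_A) into its own profit: π_A = q_A(409 - q_A - (282 - q_A)/2) - 64q_A = (268 - (1/2)q_A)q_A - 64q_A.
Leader FOC: 204 - q_A = 0, so q_A = 204.
Then q_D = (282 - 204)/2 = 39.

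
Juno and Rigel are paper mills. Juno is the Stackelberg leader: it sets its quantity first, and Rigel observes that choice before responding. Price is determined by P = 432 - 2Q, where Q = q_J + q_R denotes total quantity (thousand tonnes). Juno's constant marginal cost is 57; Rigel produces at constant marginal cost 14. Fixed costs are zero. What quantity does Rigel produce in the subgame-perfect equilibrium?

Solve by backward induction. Given q_J, the follower Rigel maximises π_R = (432 - 2q_J - 2q_R)q_R - 14q_R.
∂π_R/∂q_R = 418 - 2q_J - 4q_R = 0 gives the reaction function q_R = (418 - 2q_J)/4.
Juno substitutes q_R(q_J) into its own profit: π_J = q_J(432 - 2q_J - (418 - 2q_J)/2) - 57q_J = (223 - q_J)q_J - 57q_J.
Leader FOC: 166 - 2q_J = 0, so q_J = 83.
Then q_R = (418 - 2·83)/4 = 63.

63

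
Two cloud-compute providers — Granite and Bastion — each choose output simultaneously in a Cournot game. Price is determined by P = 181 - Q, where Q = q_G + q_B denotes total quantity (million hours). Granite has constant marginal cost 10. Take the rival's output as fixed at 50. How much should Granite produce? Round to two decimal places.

60.50

With the rival's output fixed at 50, Granite's profit is π_G = (181 - 50 - q_G)q_G - (10q_G) = (131 - q_G)q_G - (10q_G).
∂π_G/∂q_G = 121 - 2q_G = 0, so q_G = 121/2.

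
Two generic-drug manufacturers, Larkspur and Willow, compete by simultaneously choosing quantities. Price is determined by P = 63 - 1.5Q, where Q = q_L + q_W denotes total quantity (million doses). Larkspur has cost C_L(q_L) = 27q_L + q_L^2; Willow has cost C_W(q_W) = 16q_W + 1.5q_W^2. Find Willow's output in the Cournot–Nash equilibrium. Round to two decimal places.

Larkspur's profit: π_L = (63 - 1.5Q)q_L - (27q_L + q_L²). Setting ∂π_L/∂q_L = 0: 36 - 5q_L - (3/2)(q_W) = 0.
Willow's first-order condition: 47 - 6q_W - (3/2)(q_L) = 0.
Best responses: q_L = (36 - (3/2)q_W)/5, q_W = (47 - (3/2)q_L)/6.
Solving the pair: q_L = 194/37, q_W = 724/111.

6.52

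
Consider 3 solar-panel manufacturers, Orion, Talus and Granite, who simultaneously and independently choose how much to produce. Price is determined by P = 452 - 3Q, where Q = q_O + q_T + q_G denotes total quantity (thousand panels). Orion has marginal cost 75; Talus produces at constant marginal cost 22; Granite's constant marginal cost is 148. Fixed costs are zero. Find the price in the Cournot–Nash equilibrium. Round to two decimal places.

174.25

Orion's profit: π_O = (452 - 3Q)q_O - (75q_O). Setting ∂π_O/∂q_O = 0: 377 - 6q_O - 3(q_T + q_G) = 0.
Talus's first-order condition: 430 - 6q_T - 3(q_O + q_G) = 0.
Granite's first-order condition: 304 - 6q_G - 3(q_O + q_T) = 0.
Summing all 3 equations gives 1111 − 12Q = 0, hence Q = 1111/12.
Back-substituting: q_O = (377 − 1111/4)/3 = 397/12, q_T = (430 − 1111/4)/3 = 203/4, q_G = (304 − 1111/4)/3 = 35/4.
Total output Q = 1111/12, so price P = 452 - 3·(1111/12) = 697/4.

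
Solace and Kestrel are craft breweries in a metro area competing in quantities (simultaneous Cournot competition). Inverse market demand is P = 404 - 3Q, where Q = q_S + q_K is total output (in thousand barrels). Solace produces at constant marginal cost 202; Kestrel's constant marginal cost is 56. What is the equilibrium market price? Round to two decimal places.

220.67

Solace's profit: π_S = (404 - 3Q)q_S - (202q_S). Setting ∂π_S/∂q_S = 0: 202 - 6q_S - 3(q_K) = 0.
Kestrel's profit: π_K = (404 - 3Q)q_K - (56q_K). Setting ∂π_K/∂q_K = 0: 348 - 6q_K - 3(q_S) = 0.
Rearranging gives the reaction functions q_S = (202 - 3q_K)/6 and q_K = (348 - 3q_S)/6.
Solving the pair: q_S = 56/9, q_K = 494/9.
Total output Q = 550/9, so price P = 404 - 3·(550/9) = 662/3.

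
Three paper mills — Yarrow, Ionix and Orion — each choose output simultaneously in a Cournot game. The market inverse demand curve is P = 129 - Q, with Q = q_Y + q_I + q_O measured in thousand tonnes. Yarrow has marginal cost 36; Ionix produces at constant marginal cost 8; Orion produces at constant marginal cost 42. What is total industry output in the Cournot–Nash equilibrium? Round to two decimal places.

75.25

Yarrow's profit: π_Y = (129 - Q)q_Y - (36q_Y). Setting ∂π_Y/∂q_Y = 0: 93 - 2q_Y - (q_I + q_O) = 0.
Ionix's profit: π_I = (129 - Q)q_I - (8q_I). Setting ∂π_I/∂q_I = 0: 121 - 2q_I - (q_Y + q_O) = 0.
Orion's profit: π_O = (129 - Q)q_O - (42q_O). Setting ∂π_O/∂q_O = 0: 87 - 2q_O - (q_Y + q_I) = 0.
Adding the 3 conditions: 301 − 2Q − 2Q = 0, i.e. Q = 301/4.
Back-substituting: q_Y = (93 − 301/4) = 71/4, q_I = (121 − 301/4) = 183/4, q_O = (87 − 301/4) = 47/4.
Total output Q = 71/4 + 183/4 + 47/4 = 301/4.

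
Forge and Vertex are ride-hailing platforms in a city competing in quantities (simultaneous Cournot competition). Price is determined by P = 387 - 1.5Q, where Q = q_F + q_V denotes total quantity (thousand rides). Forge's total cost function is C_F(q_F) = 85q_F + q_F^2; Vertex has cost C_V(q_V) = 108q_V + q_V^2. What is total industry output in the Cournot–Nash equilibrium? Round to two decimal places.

Forge's profit: π_F = (387 - 1.5Q)q_F - (85q_F + q_F²). Setting ∂π_F/∂q_F = 0: 302 - 5q_F - (3/2)(q_V) = 0.
Vertex's profit: π_V = (387 - 1.5Q)q_V - (108q_V + q_V²). Setting ∂π_V/∂q_V = 0: 279 - 5q_V - (3/2)(q_F) = 0.
Rearranging gives the reaction functions q_F = (302 - (3/2)q_V)/5 and q_V = (279 - (3/2)q_F)/5.
Substituting one into the other gives q_F = 47.9780 and q_V = 41.4066.
Total output Q = 47.9780 + 41.4066 = 1162/13.

89.38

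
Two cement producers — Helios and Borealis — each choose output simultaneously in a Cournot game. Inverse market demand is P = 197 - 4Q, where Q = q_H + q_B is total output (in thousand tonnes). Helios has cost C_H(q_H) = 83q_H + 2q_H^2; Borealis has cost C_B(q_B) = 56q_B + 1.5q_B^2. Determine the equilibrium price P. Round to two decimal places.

130.59

Helios's profit: π_H = (197 - 4Q)q_H - (83q_H + 2q_H²). Setting ∂π_H/∂q_H = 0: 114 - 12q_H - 4(q_B) = 0.
Borealis's profit: π_B = (197 - 4Q)q_B - (56q_B + (3/2)q_B²). Setting ∂π_B/∂q_B = 0: 141 - 11q_B - 4(q_H) = 0.
So q_H = (114 - 4q_B)/12 and q_B = (141 - 4q_H)/11.
Solving the pair: q_H = 345/58, q_B = 309/29.
Total output Q = 963/58, so price P = 197 - 4·(963/58) = 130.5862.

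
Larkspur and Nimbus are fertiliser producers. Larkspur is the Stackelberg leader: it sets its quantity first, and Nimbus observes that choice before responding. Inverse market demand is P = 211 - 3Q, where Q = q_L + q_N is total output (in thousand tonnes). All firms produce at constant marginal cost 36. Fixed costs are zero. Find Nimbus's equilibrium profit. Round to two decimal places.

Solve by backward induction. Given q_L, the follower Nimbus maximises π_N = (211 - 3q_L - 3q_N)q_N - 36q_N.
Follower FOC: 175 - 3q_L - 6q_N = 0, so q_N(q_L) = (175 - 3q_L)/6.
Larkspur substitutes q_N(q_L) into its own profit: π_L = q_L(211 - 3q_L - (175 - 3q_L)/2) - 36q_L = (247/2 - (3/2)q_L)q_L - 36q_L.
The leader's first-order condition 175/2 - 3q_L = 0 yields q_L = 175/6.
Then q_N = (175 - 3·(175/6))/6 = 175/12.
Price P = 211 - 3·(175/4) = 319/4.
Nimbus's profit: (319/4 - 36)·(175/12) = 638.0208.

638.02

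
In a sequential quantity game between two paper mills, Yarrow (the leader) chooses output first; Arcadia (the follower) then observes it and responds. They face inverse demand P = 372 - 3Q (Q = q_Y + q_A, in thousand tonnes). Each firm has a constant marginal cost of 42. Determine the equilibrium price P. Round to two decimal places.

124.50

Solve by backward induction. Given q_Y, the follower Arcadia maximises π_A = (372 - 3q_Y - 3q_A)q_A - 42q_A.
∂π_A/∂q_A = 330 - 3q_Y - 6q_A = 0 gives the reaction function q_A = (330 - 3q_Y)/6.
The leader anticipates this reaction. Substituting into P = 372 - 3Q gives P = 207 - (3/2)q_Y, so π_Y = (207 - (3/2)q_Y)q_Y - 42q_Y.
Leader FOC: 165 - 3q_Y = 0, so q_Y = 55.
Then q_A = (330 - 3·55)/6 = 55/2.
Total output Q = 165/2, so price P = 372 - 3·(165/2) = 249/2.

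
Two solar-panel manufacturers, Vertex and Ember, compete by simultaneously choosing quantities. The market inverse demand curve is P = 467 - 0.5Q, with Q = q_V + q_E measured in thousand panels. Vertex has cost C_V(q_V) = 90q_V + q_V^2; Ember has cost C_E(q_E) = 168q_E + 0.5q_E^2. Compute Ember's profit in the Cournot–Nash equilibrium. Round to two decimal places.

15182.53

Vertex's profit: π_V = (467 - 0.5Q)q_V - (90q_V + q_V²). Setting ∂π_V/∂q_V = 0: 377 - 3q_V - (1/2)(q_E) = 0.
Ember's first-order condition: 299 - 2q_E - (1/2)(q_V) = 0.
So q_V = (377 - (1/2)q_E)/3 and q_E = (299 - (1/2)q_V)/2.
Substituting one into the other gives q_V = 105.1304 and q_E = 123.2174.
Price P = 467 - (1/2)·228.3478 = 352.8261.
Ember's profit: 352.8261·123.2174 - 168·123.2174 - (1/2)·123.2174² = 15182.5255.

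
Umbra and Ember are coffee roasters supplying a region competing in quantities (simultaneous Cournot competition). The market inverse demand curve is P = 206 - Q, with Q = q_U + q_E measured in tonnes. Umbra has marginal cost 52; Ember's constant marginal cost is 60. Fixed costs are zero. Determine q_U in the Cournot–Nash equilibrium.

54

Umbra's profit: π_U = (206 - Q)q_U - (52q_U). Setting ∂π_U/∂q_U = 0: 154 - 2q_U - (q_E) = 0.
Ember's profit: π_E = (206 - Q)q_E - (60q_E). Setting ∂π_E/∂q_E = 0: 146 - 2q_E - (q_U) = 0.
Best responses: q_U = (154 - q_E)/2, q_E = (146 - q_U)/2.
Substituting one into the other gives q_U = 54 and q_E = 46.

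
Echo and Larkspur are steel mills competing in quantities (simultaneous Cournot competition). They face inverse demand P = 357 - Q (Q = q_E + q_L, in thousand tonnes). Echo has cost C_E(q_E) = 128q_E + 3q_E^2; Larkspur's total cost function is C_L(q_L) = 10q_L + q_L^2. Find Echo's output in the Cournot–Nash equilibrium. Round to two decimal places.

Echo's profit: π_E = (357 - Q)q_E - (128q_E + 3q_E²). Setting ∂π_E/∂q_E = 0: 229 - 8q_E - (q_L) = 0.
Larkspur's profit: π_L = (357 - Q)q_L - (10q_L + q_L²). Setting ∂π_L/∂q_L = 0: 347 - 4q_L - (q_E) = 0.
So q_E = (229 - q_L)/8 and q_L = (347 - q_E)/4.
Substituting one into the other gives q_E = 569/31 and q_L = 82.1613.

18.35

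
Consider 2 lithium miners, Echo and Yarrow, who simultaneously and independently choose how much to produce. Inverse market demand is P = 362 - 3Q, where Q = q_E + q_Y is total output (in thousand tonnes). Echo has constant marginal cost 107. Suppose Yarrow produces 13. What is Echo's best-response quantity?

With the rival's output fixed at 13, Echo's profit is π_E = (362 - 3·13 - 3q_E)q_E - (107q_E) = (323 - 3q_E)q_E - (107q_E).
∂π_E/∂q_E = 216 - 6q_E = 0, so q_E = 36.

36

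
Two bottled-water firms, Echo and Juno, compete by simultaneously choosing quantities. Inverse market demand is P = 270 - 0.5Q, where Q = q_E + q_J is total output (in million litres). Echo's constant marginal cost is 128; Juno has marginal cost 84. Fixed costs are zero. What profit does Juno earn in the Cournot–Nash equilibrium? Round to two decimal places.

Echo's profit: π_E = (270 - 0.5Q)q_E - (128q_E). Setting ∂π_E/∂q_E = 0: 142 - q_E - (1/2)(q_J) = 0.
Juno's first-order condition: 186 - q_J - (1/2)(q_E) = 0.
Rearranging gives the reaction functions q_E = (142 - (1/2)q_J) and q_J = (186 - (1/2)q_E).
Solving the pair: q_E = 196/3, q_J = 460/3.
Price P = 270 - (1/2)·(656/3) = 482/3.
Juno's profit: (482/3 - 84)·(460/3) = 11755.5556.

11755.56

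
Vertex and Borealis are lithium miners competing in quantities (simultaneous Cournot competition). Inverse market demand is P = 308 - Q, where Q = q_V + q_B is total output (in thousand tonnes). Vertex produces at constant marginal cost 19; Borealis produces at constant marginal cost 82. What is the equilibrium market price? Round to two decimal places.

136.33

Vertex's profit: π_V = (308 - Q)q_V - (19q_V). Setting ∂π_V/∂q_V = 0: 289 - 2q_V - (q_B) = 0.
Borealis's first-order condition: 226 - 2q_B - (q_V) = 0.
Best responses: q_V = (289 - q_B)/2, q_B = (226 - q_V)/2.
Substituting one into the other gives q_V = 352/3 and q_B = 163/3.
Total output Q = 515/3, so price P = 308 - 515/3 = 409/3.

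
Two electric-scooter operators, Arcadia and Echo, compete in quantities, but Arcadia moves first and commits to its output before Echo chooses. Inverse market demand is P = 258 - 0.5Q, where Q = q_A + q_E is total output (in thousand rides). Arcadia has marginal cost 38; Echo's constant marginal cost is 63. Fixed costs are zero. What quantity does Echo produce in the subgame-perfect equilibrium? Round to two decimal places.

72.50

The follower Echo best-responds to any q_A: π_E = (258 - 0.5Q)q_E - 63q_E.
∂π_E/∂q_E = 195 - (1/2)q_A - q_E = 0 gives the reaction function q_E = (195 - (1/2)q_A).
The leader anticipates this reaction. Substituting into P = 258 - 0.5Q gives P = 321/2 - (1/4)q_A, so π_A = (321/2 - (1/4)q_A)q_A - 38q_A.
Maximising: ∂π_A/∂q_A = 245/2 - (1/2)q_A = 0, giving q_A = 245.
Then q_E = (195 - (1/2)·245) = 145/2.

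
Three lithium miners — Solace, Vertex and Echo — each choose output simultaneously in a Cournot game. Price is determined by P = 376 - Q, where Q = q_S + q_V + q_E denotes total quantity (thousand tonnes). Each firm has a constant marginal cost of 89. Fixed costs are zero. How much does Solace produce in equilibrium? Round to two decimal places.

Each firm earns π_i = (376 - Q)q_i - 89q_i.
Setting ∂π_i/∂q_i = 0 with rivals' quantities fixed: 287 - 2q_i - Σ_{j≠i} q_j = 0.
By symmetry each firm produces the same amount; substituting Σ_{j≠i} q_j = 2q_i yields q_i = 287/4.

71.75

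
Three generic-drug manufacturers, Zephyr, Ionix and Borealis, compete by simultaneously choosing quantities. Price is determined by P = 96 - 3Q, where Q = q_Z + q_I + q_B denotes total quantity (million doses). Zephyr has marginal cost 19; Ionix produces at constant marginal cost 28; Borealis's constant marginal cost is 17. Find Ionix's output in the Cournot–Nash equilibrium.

Zephyr's profit: π_Z = (96 - 3Q)q_Z - (19q_Z). Setting ∂π_Z/∂q_Z = 0: 77 - 6q_Z - 3(q_I + q_B) = 0.
Ionix's profit: π_I = (96 - 3Q)q_I - (28q_I). Setting ∂π_I/∂q_I = 0: 68 - 6q_I - 3(q_Z + q_B) = 0.
Borealis's profit: π_B = (96 - 3Q)q_B - (17q_B). Setting ∂π_B/∂q_B = 0: 79 - 6q_B - 3(q_Z + q_I) = 0.
Adding the 3 conditions: 224 − 6Q − 6Q = 0, i.e. Q = 56/3.
Back-substituting: q_Z = (77 − 56)/3 = 7, q_I = (68 − 56)/3 = 4, q_B = (79 − 56)/3 = 23/3.

4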